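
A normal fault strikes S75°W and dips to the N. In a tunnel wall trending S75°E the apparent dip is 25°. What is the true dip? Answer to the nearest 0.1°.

The section is 30° from the strike.
tan(true dip) = tan 25° / sin 30° = 0.9326
true dip = arctan 0.9326 = 43.00°

43.0°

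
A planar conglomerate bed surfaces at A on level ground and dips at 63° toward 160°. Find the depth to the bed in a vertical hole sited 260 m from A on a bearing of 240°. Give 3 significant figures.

The hole lies 80° from the dip direction, so the down-dip offset is 260 × cos 80° = 45.15 m.
Depth = down-dip offset × tan(dip) = 45.15 × tan 63° = 45.15 × 1.9626
Depth = 88.61 m

88.6 m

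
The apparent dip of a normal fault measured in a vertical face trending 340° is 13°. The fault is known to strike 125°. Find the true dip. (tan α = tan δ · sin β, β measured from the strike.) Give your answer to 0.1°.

β = acute angle between strike 125° and section 340° = 35°.
tan δ = tan α / sin β = tan 13° / sin 35° = 0.2309 / 0.5736 = 0.4025
true dip = arctan 0.4025 = 21.93°

21.9°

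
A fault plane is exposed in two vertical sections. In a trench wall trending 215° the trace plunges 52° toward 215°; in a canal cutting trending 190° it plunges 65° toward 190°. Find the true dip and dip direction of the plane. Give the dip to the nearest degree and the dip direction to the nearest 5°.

Represent each trace as a vector plunging at its apparent dip toward its trend (east-north-up frame): v₁ = (-0.353, -0.504, -0.788), v₂ = (-0.073, -0.416, -0.906).
The plane normal is n = v₁ × v₂ ∝ (0.129, -0.262, 0.110).
Dip δ = arctan(|n_h|/n_z) = arctan(0.292/0.110) = 69.4°.
Dip direction = atan2(0.129, -0.262) = 154° (azimuth of n's horizontal projection).

true dip 69°, dip direction 155°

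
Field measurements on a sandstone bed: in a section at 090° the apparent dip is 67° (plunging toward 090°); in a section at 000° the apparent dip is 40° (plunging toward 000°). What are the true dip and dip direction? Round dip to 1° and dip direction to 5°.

true dip 68°, dip direction 070°

Represent each trace as a vector plunging at its apparent dip toward its trend (east-north-up frame): v₁ = (0.391, 0.000, -0.921), v₂ = (0.000, 0.766, -0.643).
Cross product v₁ × v₂ gives the pole to the plane: n ∝ (0.705, 0.251, 0.299).
tan δ = √(n_x²+n_y²)/n_z = 0.749/0.299, so δ = 68.2°.
The horizontal component of n points toward azimuth atan2(n_x, n_y) = 70°, the dip direction.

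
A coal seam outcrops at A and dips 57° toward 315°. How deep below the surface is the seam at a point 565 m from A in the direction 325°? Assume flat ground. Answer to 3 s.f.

857 m

The hole lies 10° from the dip direction, so the down-dip offset is 565 × cos 10° = 556.42 m.
Depth = down-dip offset × tan(dip) = 556.42 × tan 57° = 556.42 × 1.5399
Depth = 856.81 m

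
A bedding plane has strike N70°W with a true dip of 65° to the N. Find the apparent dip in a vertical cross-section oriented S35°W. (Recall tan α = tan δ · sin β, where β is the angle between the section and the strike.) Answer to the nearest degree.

64°

Angle between strike (N70°W) and section (S35°W): β = 75°.
tan α = tan 65° × sin 75° = 2.1445 × 0.9659 = 2.0714
apparent dip = arctan 2.0714 = 64.23°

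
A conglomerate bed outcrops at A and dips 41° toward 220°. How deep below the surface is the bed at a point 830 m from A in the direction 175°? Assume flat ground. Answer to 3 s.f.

The hole lies 45° from the dip direction, so the down-dip offset is 830 × cos 45° = 586.90 m.
Depth = down-dip offset × tan(dip) = 586.90 × tan 41° = 586.90 × 0.8693
Depth = 510.18 m

510 m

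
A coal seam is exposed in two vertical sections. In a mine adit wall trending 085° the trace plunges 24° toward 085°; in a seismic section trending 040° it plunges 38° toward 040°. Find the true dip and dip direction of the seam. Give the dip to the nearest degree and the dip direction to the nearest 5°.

true dip 39°, dip direction 030°

Represent each trace as a vector plunging at its apparent dip toward its trend (east-north-up frame): v₁ = (0.910, 0.080, -0.407), v₂ = (0.507, 0.604, -0.616).
n = v₁ × v₂ = (0.197, 0.354, 0.509) (taken with n_z > 0).
Dip δ = arctan(|n_h|/n_z) = arctan(0.405/0.509) = 38.5°.
Dip direction = atan2(0.197, 0.354) = 29° (azimuth of n's horizontal projection).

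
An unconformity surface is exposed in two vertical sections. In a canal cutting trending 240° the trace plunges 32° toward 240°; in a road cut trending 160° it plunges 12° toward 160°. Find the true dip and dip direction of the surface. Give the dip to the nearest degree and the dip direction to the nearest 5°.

true dip 32°, dip direction 230°

Represent each trace as a vector plunging at its apparent dip toward its trend (east-north-up frame): v₁ = (-0.734, -0.424, -0.530), v₂ = (0.335, -0.919, -0.208).
n = v₁ × v₂ = (-0.399, -0.330, 0.817) (taken with n_z > 0).
tan δ = √(n_x²+n_y²)/n_z = 0.518/0.817, so δ = 32.4°.
Dip direction = azimuth of (n_x, n_y) = atan2(-0.399, -0.330) = 230°.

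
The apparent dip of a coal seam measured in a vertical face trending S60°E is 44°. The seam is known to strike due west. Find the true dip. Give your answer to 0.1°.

62.6°

β = acute angle between strike due west and section S60°E = 30°.
tan δ = tan α / sin β = tan 44° / sin 30° = 0.9657 / 0.5000 = 1.9314
δ = arctan(1.9314) = 62.63°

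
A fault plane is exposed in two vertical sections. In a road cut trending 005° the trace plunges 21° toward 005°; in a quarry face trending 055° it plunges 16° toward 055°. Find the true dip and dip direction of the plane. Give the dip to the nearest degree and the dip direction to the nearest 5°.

The two traces are lines in the plane: v₁ = (sin 5°·cos 21°, cos 5°·cos 21°, −sin 21°), v₂ = (sin 55°·cos 16°, cos 55°·cos 16°, −sin 16°).
Cross product v₁ × v₂ gives the pole to the plane: n ∝ (0.059, 0.260, 0.687).
True dip = arccos(n_z / |n|) = arccos(0.9325) = 21.2°.
Dip direction = atan2(0.059, 0.260) = 13° (azimuth of n's horizontal projection).

true dip 21°, dip direction 015°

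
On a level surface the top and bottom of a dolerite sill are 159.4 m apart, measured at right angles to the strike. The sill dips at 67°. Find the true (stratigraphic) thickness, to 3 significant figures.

147 m

True thickness t = w · sin(dip) = 159.4 × sin 67°
t = 159.4 × 0.9205 = 146.728 m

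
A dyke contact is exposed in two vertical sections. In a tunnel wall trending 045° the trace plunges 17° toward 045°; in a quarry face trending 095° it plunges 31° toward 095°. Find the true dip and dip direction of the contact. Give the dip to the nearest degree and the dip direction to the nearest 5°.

Each apparent-dip line lies in the plane. As unit vectors (x east, y north, z up), v₁ plunges 17°→045° and v₂ plunges 31°→095°.
n = v₁ × v₂ = (0.370, -0.099, 0.628) (taken with n_z > 0).
True dip = arccos(n_z / |n|) = arccos(0.8537) = 31.4°.
Dip direction = azimuth of (n_x, n_y) = atan2(0.370, -0.099) = 105°.

true dip 31°, dip direction 105°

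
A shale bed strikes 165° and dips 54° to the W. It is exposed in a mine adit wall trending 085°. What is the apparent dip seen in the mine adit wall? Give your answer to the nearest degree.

The section lies 80° from the strike.
tan α = tan 54° × sin 80° = 1.3764 × 0.9848 = 1.3555
α = arctan(1.3555) = 53.58°

54°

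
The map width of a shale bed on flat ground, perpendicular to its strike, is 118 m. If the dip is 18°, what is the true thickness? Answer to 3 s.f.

36.5 m

True thickness t = w · sin(dip) = 118 × sin 18°
t = 118 × 0.3090 = 36.464 m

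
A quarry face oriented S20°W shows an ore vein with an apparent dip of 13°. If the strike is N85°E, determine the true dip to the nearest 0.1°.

The section is 65° from the strike.
tan(true dip) = tan 13° / sin 65° = 0.2547
true dip = arctan 0.2547 = 14.29°

14.3°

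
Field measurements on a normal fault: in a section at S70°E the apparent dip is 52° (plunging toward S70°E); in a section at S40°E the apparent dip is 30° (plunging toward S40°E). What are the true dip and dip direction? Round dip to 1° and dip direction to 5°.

true dip 59°, dip direction 070°

Represent each trace as a vector plunging at its apparent dip toward its trend (east-north-up frame): v₁ = (0.579, -0.211, -0.788), v₂ = (0.557, -0.663, -0.500).
Cross product v₁ × v₂ gives the pole to the plane: n ∝ (0.417, 0.149, 0.267).
tan δ = √(n_x²+n_y²)/n_z = 0.443/0.267, so δ = 59.0°.
Dip direction = azimuth of (n_x, n_y) = atan2(0.417, 0.149) = 70°.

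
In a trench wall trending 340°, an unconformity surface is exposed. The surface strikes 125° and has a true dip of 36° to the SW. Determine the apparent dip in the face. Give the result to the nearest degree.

The section lies 35° from the strike.
tan(apparent dip) = tan 36° · sin 35° = 0.4167
apparent dip = arctan 0.4167 = 22.62°

23°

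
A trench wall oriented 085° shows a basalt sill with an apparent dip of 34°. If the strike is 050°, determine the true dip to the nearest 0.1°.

49.6°

β = acute angle between strike 050° and section 085° = 35°.
tan δ = tan α / sin β = tan 34° / sin 35° = 0.6745 / 0.5736 = 1.1760
true dip = arctan 1.1760 = 49.62°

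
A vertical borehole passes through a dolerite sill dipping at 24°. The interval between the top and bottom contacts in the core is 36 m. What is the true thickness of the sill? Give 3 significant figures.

True thickness t = h · cos(dip) = 36 × cos 24°
t = 36 × 0.9135 = 32.888 m

32.9 m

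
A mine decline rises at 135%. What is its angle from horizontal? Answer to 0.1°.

tan θ = 135/100 = 1.3500
θ = arctan(1.3500) = 53.47°

53.5°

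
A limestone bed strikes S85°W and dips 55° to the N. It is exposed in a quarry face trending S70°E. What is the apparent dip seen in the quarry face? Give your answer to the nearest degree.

31°

Angle between strike (S85°W) and section (S70°E): β = 25°.
tan(apparent dip) = tan 55° · sin 25° = 0.6036
apparent dip = arctan 0.6036 = 31.11°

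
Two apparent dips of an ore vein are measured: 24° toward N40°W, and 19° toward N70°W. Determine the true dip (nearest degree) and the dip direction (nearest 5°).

The two traces are lines in the plane: v₁ = (sin 320°·cos 24°, cos 320°·cos 24°, −sin 24°), v₂ = (sin 290°·cos 19°, cos 290°·cos 19°, −sin 19°).
The plane normal is n = v₁ × v₂ ∝ (-0.096, 0.170, 0.432).
True dip = arccos(n_z / |n|) = arccos(0.9110) = 24.4°.
Dip direction = atan2(-0.096, 0.170) = 330° (azimuth of n's horizontal projection).

true dip 24°, dip direction 330°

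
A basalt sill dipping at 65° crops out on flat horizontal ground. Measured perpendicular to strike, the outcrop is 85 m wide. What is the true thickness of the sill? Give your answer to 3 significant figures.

True thickness t = w · sin(dip) = 85 × sin 65°
t = 85 × 0.9063 = 77.036 m

77.0 m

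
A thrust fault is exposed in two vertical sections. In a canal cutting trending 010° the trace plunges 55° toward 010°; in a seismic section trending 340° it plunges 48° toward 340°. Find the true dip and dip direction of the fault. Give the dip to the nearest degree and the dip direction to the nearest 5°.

Represent each trace as a vector plunging at its apparent dip toward its trend (east-north-up frame): v₁ = (0.100, 0.565, -0.819), v₂ = (-0.229, 0.629, -0.743).
The plane normal is n = v₁ × v₂ ∝ (0.095, 0.261, 0.192).
True dip = arccos(n_z / |n|) = arccos(0.5677) = 55.4°.
The horizontal component of n points toward azimuth atan2(n_x, n_y) = 20°, the dip direction.

true dip 55°, dip direction 020°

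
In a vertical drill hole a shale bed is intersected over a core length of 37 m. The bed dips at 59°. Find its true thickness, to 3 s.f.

19.1 m

True thickness t = h · cos(dip) = 37 × cos 59°
t = 37 × 0.5150 = 19.056 m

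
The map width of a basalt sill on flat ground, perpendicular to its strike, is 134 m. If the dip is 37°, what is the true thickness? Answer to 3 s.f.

80.6 m

True thickness t = w · sin(dip) = 134 × sin 37°
t = 134 × 0.6018 = 80.643 m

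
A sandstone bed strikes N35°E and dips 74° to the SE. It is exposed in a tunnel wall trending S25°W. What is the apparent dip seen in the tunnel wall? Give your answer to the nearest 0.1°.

Angle between strike (N35°E) and section (S25°W): β = 10°.
tan α = tan 74° × sin 10° = 3.4874 × 0.1736 = 0.6056
α = arctan(0.6056) = 31.20°

31.2°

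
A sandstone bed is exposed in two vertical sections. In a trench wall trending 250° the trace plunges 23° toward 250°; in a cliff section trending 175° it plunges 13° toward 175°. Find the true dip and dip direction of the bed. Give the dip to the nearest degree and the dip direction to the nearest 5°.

true dip 24°, dip direction 235°

Represent each trace as a vector plunging at its apparent dip toward its trend (east-north-up frame): v₁ = (-0.865, -0.315, -0.391), v₂ = (0.085, -0.971, -0.225).
The plane normal is n = v₁ × v₂ ∝ (-0.308, -0.228, 0.866).
Dip δ = arctan(|n_h|/n_z) = arctan(0.383/0.866) = 23.9°.
The horizontal component of n points toward azimuth atan2(n_x, n_y) = 234°, the dip direction.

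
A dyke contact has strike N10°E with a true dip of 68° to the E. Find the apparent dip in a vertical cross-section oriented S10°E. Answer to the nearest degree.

40°

The strike is N10°E and the section trends S10°E; the acute angle between them is β = 20°.
tan(apparent dip) = tan 68° · sin 20° = 0.8465
α = arctan(0.8465) = 40.25°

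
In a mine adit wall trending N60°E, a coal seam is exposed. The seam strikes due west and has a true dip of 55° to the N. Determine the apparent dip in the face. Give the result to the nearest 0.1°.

Angle between strike (due west) and section (N60°E): β = 30°.
tan α = tan 55° × sin 30° = 1.4281 × 0.5000 = 0.7141
α = arctan(0.7141) = 35.53°

35.5°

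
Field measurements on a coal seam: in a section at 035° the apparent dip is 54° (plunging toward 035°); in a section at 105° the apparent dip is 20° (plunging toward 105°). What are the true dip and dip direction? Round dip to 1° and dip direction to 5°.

true dip 54°, dip direction 030°

Represent each trace as a vector plunging at its apparent dip toward its trend (east-north-up frame): v₁ = (0.337, 0.481, -0.809), v₂ = (0.908, -0.243, -0.342).
Cross product v₁ × v₂ gives the pole to the plane: n ∝ (0.361, 0.619, 0.519).
True dip = arccos(n_z / |n|) = arccos(0.5865) = 54.1°.
Dip direction = azimuth of (n_x, n_y) = atan2(0.361, 0.619) = 30°.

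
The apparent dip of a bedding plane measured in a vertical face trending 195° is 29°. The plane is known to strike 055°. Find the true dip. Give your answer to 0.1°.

β = acute angle between strike 055° and section 195° = 40°.
tan δ = tan α / sin β = tan 29° / sin 40° = 0.5543 / 0.6428 = 0.8624
true dip = arctan 0.8624 = 40.77°

40.8°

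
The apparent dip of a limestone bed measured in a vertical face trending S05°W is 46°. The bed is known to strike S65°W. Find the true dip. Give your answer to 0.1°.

β = acute angle between strike S65°W and section S05°W = 60°.
tan δ = tan α / sin β = tan 46° / sin 60° = 1.0355 / 0.8660 = 1.1957
δ = arctan(1.1957) = 50.09°

50.1°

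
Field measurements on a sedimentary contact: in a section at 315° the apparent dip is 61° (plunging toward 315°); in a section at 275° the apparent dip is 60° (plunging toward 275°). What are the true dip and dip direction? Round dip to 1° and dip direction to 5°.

Represent each trace as a vector plunging at its apparent dip toward its trend (east-north-up frame): v₁ = (-0.343, 0.343, -0.875), v₂ = (-0.498, 0.044, -0.866).
n = v₁ × v₂ = (-0.259, 0.139, 0.156) (taken with n_z > 0).
Dip δ = arctan(|n_h|/n_z) = arctan(0.294/0.156) = 62.0°.
Dip direction = atan2(-0.259, 0.139) = 298° (azimuth of n's horizontal projection).

true dip 62°, dip direction 300°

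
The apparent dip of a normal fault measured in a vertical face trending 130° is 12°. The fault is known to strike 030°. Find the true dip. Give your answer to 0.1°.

12.2°

The section is 80° from the strike.
tan δ = tan α / sin β = tan 12° / sin 80° = 0.2126 / 0.9848 = 0.2158
true dip = arctan 0.2158 = 12.18°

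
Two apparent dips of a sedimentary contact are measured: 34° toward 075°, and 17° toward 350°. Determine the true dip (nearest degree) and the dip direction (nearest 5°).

The two traces are lines in the plane: v₁ = (sin 75°·cos 34°, cos 75°·cos 34°, −sin 34°), v₂ = (sin 350°·cos 17°, cos 350°·cos 17°, −sin 17°).
n = v₁ × v₂ = (0.464, 0.327, 0.790) (taken with n_z > 0).
True dip = arccos(n_z / |n|) = arccos(0.8121) = 35.7°.
Dip direction = azimuth of (n_x, n_y) = atan2(0.464, 0.327) = 55°.

true dip 36°, dip direction 055°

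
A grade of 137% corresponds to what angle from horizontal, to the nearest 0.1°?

53.9°

tan θ = 137/100 = 1.3700
θ = arctan(1.3700) = 53.87°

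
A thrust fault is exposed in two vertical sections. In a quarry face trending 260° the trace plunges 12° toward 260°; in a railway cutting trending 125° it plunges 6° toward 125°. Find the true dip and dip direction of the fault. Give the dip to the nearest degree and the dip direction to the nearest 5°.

true dip 23°, dip direction 200°

Represent each trace as a vector plunging at its apparent dip toward its trend (east-north-up frame): v₁ = (-0.963, -0.170, -0.208), v₂ = (0.815, -0.570, -0.105).
Cross product v₁ × v₂ gives the pole to the plane: n ∝ (-0.101, -0.270, 0.688).
True dip = arccos(n_z / |n|) = arccos(0.9223) = 22.7°.
The horizontal component of n points toward azimuth atan2(n_x, n_y) = 200°, the dip direction.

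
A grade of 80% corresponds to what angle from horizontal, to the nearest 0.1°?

tan θ = 80/100 = 0.8000
θ = arctan(0.8000) = 38.66°

38.7°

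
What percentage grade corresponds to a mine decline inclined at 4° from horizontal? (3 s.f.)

6.99%

grade % = 100 × tan 4° = 100 × 0.0699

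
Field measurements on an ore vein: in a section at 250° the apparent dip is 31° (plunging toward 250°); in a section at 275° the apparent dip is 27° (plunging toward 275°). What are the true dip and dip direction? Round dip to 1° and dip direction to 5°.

Represent each trace as a vector plunging at its apparent dip toward its trend (east-north-up frame): v₁ = (-0.805, -0.293, -0.515), v₂ = (-0.888, 0.078, -0.454).
n = v₁ × v₂ = (-0.173, -0.091, 0.323) (taken with n_z > 0).
True dip = arccos(n_z / |n|) = arccos(0.8550) = 31.2°.
Dip direction = azimuth of (n_x, n_y) = atan2(-0.173, -0.091) = 242°.

true dip 31°, dip direction 240°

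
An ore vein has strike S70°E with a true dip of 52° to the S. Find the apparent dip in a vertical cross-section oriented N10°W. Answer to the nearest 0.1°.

Angle between strike (S70°E) and section (N10°W): β = 60°.
tan(apparent dip) = tan 52° · sin 60° = 1.1085
apparent dip = arctan 1.1085 = 47.94°

47.9°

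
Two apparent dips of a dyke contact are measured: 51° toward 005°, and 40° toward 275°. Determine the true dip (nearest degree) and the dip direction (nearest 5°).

true dip 56°, dip direction 330°

Each apparent-dip line lies in the plane. As unit vectors (x east, y north, z up), v₁ plunges 51°→005° and v₂ plunges 40°→275°.
The plane normal is n = v₁ × v₂ ∝ (-0.351, 0.628, 0.482).
True dip = arccos(n_z / |n|) = arccos(0.5565) = 56.2°.
Dip direction = azimuth of (n_x, n_y) = atan2(-0.351, 0.628) = 331°.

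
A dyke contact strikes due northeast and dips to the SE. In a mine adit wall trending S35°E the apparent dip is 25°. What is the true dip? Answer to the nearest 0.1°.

25.3°

The section is 80° from the strike.
tan(true dip) = tan 25° / sin 80° = 0.4735
δ = arctan(0.4735) = 25.34°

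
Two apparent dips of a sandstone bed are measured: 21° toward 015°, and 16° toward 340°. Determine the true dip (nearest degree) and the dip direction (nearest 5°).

true dip 21°, dip direction 020°

Each apparent-dip line lies in the plane. As unit vectors (x east, y north, z up), v₁ plunges 21°→015° and v₂ plunges 16°→340°.
n = v₁ × v₂ = (0.075, 0.184, 0.515) (taken with n_z > 0).
Dip δ = arctan(|n_h|/n_z) = arctan(0.199/0.515) = 21.2°.
Dip direction = atan2(0.075, 0.184) = 22° (azimuth of n's horizontal projection).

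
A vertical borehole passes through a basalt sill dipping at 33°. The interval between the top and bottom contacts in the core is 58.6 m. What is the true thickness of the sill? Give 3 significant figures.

49.1 m

True thickness t = h · cos(dip) = 58.6 × cos 33°
t = 58.6 × 0.8387 = 49.146 m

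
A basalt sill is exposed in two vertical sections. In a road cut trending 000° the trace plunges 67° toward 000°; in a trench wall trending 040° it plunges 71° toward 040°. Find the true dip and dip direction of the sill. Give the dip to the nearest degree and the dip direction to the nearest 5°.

The two traces are lines in the plane: v₁ = (sin 0°·cos 67°, cos 0°·cos 67°, −sin 67°), v₂ = (sin 40°·cos 71°, cos 40°·cos 71°, −sin 71°).
The plane normal is n = v₁ × v₂ ∝ (0.140, 0.193, 0.082).
True dip = arccos(n_z / |n|) = arccos(0.3249) = 71.0°.
Dip direction = azimuth of (n_x, n_y) = atan2(0.140, 0.193) = 36°.

true dip 71°, dip direction 035°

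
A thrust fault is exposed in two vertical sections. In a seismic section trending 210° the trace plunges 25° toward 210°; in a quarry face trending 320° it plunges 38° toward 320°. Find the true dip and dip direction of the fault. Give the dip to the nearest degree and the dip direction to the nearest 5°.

true dip 48°, dip direction 275°

Each apparent-dip line lies in the plane. As unit vectors (x east, y north, z up), v₁ plunges 25°→210° and v₂ plunges 38°→320°.
Cross product v₁ × v₂ gives the pole to the plane: n ∝ (-0.738, 0.065, 0.671).
Dip δ = arctan(|n_h|/n_z) = arctan(0.741/0.671) = 47.8°.
The horizontal component of n points toward azimuth atan2(n_x, n_y) = 275°, the dip direction.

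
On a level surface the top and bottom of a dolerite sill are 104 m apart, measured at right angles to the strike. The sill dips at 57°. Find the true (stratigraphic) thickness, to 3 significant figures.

True thickness t = w · sin(dip) = 104 × sin 57°
t = 104 × 0.8387 = 87.222 m

87.2 m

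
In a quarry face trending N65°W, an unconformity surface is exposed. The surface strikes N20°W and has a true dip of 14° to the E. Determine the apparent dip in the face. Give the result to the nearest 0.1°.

10.0°

The strike is N20°W and the section trends N65°W; the acute angle between them is β = 45°.
tan(apparent dip) = tan 14° · sin 45° = 0.1763
α = arctan(0.1763) = 10.00°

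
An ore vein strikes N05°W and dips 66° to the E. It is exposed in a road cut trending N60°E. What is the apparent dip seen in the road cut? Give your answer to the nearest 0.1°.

Angle between strike (N05°W) and section (N60°E): β = 65°.
tan α = tan 66° × sin 65° = 2.2460 × 0.9063 = 2.0356
α = arctan(2.0356) = 63.84°

63.8°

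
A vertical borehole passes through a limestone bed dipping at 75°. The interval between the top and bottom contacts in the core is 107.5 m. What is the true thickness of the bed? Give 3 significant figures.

27.8 m

True thickness t = h · cos(dip) = 107.5 × cos 75°
t = 107.5 × 0.2588 = 27.823 m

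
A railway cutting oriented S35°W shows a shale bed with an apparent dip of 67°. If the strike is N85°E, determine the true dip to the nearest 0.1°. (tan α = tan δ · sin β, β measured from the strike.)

The section is 50° from the strike.
tan δ = tan α / sin β = tan 67° / sin 50° = 2.3559 / 0.7660 = 3.0753
δ = arctan(3.0753) = 71.99°

72.0°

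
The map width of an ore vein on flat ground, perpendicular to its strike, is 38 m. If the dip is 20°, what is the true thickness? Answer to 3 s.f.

True thickness t = w · sin(dip) = 38 × sin 20°
t = 38 × 0.3420 = 12.997 m

13.0 m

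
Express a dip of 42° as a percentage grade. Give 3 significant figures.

90.0%

grade % = 100 × tan 42° = 100 × 0.9004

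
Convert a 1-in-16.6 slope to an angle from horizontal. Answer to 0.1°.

tan θ = 1/16.6 = 0.0602
θ = arctan(0.0602) = 3.45°

3.4°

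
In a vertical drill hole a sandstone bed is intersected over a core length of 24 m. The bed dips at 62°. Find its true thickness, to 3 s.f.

11.3 m

True thickness t = h · cos(dip) = 24 × cos 62°
t = 24 × 0.4695 = 11.267 m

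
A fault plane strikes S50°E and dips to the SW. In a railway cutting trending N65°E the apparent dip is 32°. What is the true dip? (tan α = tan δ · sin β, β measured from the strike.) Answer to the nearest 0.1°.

34.6°

β = acute angle between strike S50°E and section N65°E = 65°.
tan δ = tan α / sin β = tan 32° / sin 65° = 0.6249 / 0.9063 = 0.6895
δ = arctan(0.6895) = 34.58°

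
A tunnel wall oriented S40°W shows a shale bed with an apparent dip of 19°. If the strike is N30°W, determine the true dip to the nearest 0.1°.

β = acute angle between strike N30°W and section S40°W = 70°.
tan δ = tan α / sin β = tan 19° / sin 70° = 0.3443 / 0.9397 = 0.3664
δ = arctan(0.3664) = 20.12°

20.1°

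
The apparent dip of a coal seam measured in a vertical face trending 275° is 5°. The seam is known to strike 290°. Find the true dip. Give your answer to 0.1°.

18.7°

The section is 15° from the strike.
tan(true dip) = tan 5° / sin 15° = 0.3380
δ = arctan(0.3380) = 18.68°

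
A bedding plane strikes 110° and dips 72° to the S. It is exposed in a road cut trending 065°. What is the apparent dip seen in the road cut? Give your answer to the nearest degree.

65°

The strike is 110° and the section trends 065°; the acute angle between them is β = 45°.
tan α = tan 72° × sin 45° = 3.0777 × 0.7071 = 2.1763
apparent dip = arctan 2.1763 = 65.32°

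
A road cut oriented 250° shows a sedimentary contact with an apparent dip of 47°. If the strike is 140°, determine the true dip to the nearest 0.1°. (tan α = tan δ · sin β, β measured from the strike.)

48.8°

β = acute angle between strike 140° and section 250° = 70°.
tan(true dip) = tan 47° / sin 70° = 1.1412
true dip = arctan 1.1412 = 48.77°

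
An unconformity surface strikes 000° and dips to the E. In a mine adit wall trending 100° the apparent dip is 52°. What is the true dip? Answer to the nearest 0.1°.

52.4°

β = acute angle between strike 000° and section 100° = 80°.
tan(true dip) = tan 52° / sin 80° = 1.2997
δ = arctan(1.2997) = 52.42°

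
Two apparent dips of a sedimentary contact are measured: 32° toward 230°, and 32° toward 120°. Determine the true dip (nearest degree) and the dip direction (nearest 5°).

true dip 47°, dip direction 175°

Each apparent-dip line lies in the plane. As unit vectors (x east, y north, z up), v₁ plunges 32°→230° and v₂ plunges 32°→120°.
The plane normal is n = v₁ × v₂ ∝ (0.064, -0.733, 0.676).
tan δ = √(n_x²+n_y²)/n_z = 0.736/0.676, so δ = 47.5°.
Dip direction = azimuth of (n_x, n_y) = atan2(0.064, -0.733) = 175°.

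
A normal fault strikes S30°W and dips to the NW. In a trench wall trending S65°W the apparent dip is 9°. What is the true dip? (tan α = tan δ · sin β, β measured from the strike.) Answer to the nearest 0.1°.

The section is 35° from the strike.
tan(true dip) = tan 9° / sin 35° = 0.2761
δ = arctan(0.2761) = 15.44°

15.4°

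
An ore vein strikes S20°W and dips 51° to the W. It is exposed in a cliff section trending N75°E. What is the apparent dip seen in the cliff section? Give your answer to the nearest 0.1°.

45.3°

The strike is S20°W and the section trends N75°E; the acute angle between them is β = 55°.
tan(apparent dip) = tan 51° · sin 55° = 1.0116
α = arctan(1.0116) = 45.33°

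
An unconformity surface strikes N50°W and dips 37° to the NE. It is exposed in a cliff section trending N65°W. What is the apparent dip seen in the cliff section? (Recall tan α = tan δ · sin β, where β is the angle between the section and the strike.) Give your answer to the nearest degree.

11°

Angle between strike (N50°W) and section (N65°W): β = 15°.
tan α = tan 37° × sin 15° = 0.7536 × 0.2588 = 0.1950
apparent dip = arctan 0.1950 = 11.04°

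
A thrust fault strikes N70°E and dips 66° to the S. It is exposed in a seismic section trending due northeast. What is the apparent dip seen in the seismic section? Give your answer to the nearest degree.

Angle between strike (N70°E) and section (due northeast): β = 25°.
tan α = tan 66° × sin 25° = 2.2460 × 0.4226 = 0.9492
α = arctan(0.9492) = 43.51°

44°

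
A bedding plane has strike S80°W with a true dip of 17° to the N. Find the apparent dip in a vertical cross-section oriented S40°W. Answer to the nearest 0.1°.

The strike is S80°W and the section trends S40°W; the acute angle between them is β = 40°.
tan(apparent dip) = tan 17° · sin 40° = 0.1965
α = arctan(0.1965) = 11.12°

11.1°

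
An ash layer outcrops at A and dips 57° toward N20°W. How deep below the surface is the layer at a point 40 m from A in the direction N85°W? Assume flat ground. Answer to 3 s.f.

26.0 m

The hole lies 65° from the dip direction, so the down-dip offset is 40 × cos 65° = 16.90 m.
Depth = down-dip offset × tan(dip) = 16.90 × tan 57° = 16.90 × 1.5399
Depth = 26.03 m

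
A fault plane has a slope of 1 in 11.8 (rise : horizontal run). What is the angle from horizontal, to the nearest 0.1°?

tan θ = 1/11.8 = 0.0847
θ = arctan(0.0847) = 4.84°

4.8°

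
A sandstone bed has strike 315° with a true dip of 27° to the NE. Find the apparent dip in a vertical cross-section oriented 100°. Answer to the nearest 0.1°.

The section lies 35° from the strike.
tan(apparent dip) = tan 27° · sin 35° = 0.2923
apparent dip = arctan 0.2923 = 16.29°

16.3°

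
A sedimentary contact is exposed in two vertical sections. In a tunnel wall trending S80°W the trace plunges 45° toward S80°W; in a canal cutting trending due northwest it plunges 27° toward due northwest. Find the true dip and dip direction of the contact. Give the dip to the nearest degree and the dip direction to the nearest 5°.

true dip 45°, dip direction 255°

Each apparent-dip line lies in the plane. As unit vectors (x east, y north, z up), v₁ plunges 45°→S80°W and v₂ plunges 27°→due northwest.
Cross product v₁ × v₂ gives the pole to the plane: n ∝ (-0.501, -0.129, 0.516).
tan δ = √(n_x²+n_y²)/n_z = 0.518/0.516, so δ = 45.1°.
Dip direction = atan2(-0.501, -0.129) = 256° (azimuth of n's horizontal projection).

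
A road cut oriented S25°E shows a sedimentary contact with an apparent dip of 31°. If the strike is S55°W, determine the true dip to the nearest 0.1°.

31.4°

β = acute angle between strike S55°W and section S25°E = 80°.
tan δ = tan α / sin β = tan 31° / sin 80° = 0.6009 / 0.9848 = 0.6101
δ = arctan(0.6101) = 31.39°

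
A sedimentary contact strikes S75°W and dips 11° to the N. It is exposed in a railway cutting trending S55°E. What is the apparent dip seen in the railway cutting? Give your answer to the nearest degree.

8°

Angle between strike (S75°W) and section (S55°E): β = 50°.
tan(apparent dip) = tan 11° · sin 50° = 0.1489
α = arctan(0.1489) = 8.47°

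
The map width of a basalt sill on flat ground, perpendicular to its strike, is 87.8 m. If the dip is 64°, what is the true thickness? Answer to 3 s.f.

78.9 m

True thickness t = w · sin(dip) = 87.8 × sin 64°
t = 87.8 × 0.8988 = 78.914 m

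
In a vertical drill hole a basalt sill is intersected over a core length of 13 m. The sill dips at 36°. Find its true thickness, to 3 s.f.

10.5 m

True thickness t = h · cos(dip) = 13 × cos 36°
t = 13 × 0.8090 = 10.517 m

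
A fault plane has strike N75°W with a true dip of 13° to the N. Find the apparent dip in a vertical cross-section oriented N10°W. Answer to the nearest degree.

12°

Angle between strike (N75°W) and section (N10°W): β = 65°.
tan(apparent dip) = tan 13° · sin 65° = 0.2092
α = arctan(0.2092) = 11.82°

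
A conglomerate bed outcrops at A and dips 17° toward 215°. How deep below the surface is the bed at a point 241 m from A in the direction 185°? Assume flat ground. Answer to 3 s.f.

63.8 m

The hole lies 30° from the dip direction, so the down-dip offset is 241 × cos 30° = 208.71 m.
Depth = down-dip offset × tan(dip) = 208.71 × tan 17° = 208.71 × 0.3057
Depth = 63.81 m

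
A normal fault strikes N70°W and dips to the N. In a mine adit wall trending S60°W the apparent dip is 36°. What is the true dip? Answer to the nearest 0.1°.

The section is 50° from the strike.
tan(true dip) = tan 36° / sin 50° = 0.9484
δ = arctan(0.9484) = 43.48°

43.5°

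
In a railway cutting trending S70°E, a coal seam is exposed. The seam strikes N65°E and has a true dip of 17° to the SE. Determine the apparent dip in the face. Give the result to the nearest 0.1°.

The section lies 45° from the strike.
tan α = tan 17° × sin 45° = 0.3057 × 0.7071 = 0.2162
apparent dip = arctan 0.2162 = 12.20°

12.2°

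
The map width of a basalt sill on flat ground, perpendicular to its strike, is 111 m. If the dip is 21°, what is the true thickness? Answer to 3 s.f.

39.8 m

True thickness t = w · sin(dip) = 111 × sin 21°
t = 111 × 0.3584 = 39.779 m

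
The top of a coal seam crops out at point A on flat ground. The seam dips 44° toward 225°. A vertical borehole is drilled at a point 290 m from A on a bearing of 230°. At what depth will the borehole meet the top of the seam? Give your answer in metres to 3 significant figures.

279 m

The hole lies 5° from the dip direction, so the down-dip offset is 290 × cos 5° = 288.90 m.
Depth = down-dip offset × tan(dip) = 288.90 × tan 44° = 288.90 × 0.9657
Depth = 278.98 m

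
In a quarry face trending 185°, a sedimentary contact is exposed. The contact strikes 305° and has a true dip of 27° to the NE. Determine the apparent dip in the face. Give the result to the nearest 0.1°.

Angle between strike (305°) and section (185°): β = 60°.
tan(apparent dip) = tan 27° · sin 60° = 0.4413
apparent dip = arctan 0.4413 = 23.81°

23.8°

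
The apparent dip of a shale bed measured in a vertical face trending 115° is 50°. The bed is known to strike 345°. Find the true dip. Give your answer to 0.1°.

β = acute angle between strike 345° and section 115° = 50°.
tan δ = tan α / sin β = tan 50° / sin 50° = 1.1918 / 0.7660 = 1.5557
δ = arctan(1.5557) = 57.27°

57.3°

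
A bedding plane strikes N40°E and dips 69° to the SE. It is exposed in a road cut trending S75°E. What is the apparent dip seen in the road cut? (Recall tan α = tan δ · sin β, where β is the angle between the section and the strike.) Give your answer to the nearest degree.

67°

Angle between strike (N40°E) and section (S75°E): β = 65°.
tan(apparent dip) = tan 69° · sin 65° = 2.3610
α = arctan(2.3610) = 67.05°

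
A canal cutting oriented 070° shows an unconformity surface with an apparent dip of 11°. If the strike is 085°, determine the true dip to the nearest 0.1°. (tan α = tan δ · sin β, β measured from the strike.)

β = acute angle between strike 085° and section 070° = 15°.
tan(true dip) = tan 11° / sin 15° = 0.7510
δ = arctan(0.7510) = 36.91°

36.9°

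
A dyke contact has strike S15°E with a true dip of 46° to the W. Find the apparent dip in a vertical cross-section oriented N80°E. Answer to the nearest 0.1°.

45.9°

The strike is S15°E and the section trends N80°E; the acute angle between them is β = 85°.
tan(apparent dip) = tan 46° · sin 85° = 1.0316
apparent dip = arctan 1.0316 = 45.89°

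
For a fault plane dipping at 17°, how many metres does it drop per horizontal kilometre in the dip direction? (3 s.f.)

306 m

drop per km = 1000 × tan 17° = 1000 × 0.3057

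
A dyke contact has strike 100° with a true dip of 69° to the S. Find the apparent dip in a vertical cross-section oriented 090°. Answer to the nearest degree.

24°

The section lies 10° from the strike.
tan(apparent dip) = tan 69° · sin 10° = 0.4524
α = arctan(0.4524) = 24.34°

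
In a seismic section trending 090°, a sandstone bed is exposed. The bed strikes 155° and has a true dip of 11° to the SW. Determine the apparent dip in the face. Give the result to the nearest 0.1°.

Angle between strike (155°) and section (090°): β = 65°.
tan α = tan 11° × sin 65° = 0.1944 × 0.9063 = 0.1762
α = arctan(0.1762) = 9.99°

10.0°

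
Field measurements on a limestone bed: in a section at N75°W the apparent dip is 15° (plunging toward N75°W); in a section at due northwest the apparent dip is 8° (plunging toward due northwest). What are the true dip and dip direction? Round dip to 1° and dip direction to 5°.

Each apparent-dip line lies in the plane. As unit vectors (x east, y north, z up), v₁ plunges 15°→N75°W and v₂ plunges 8°→due northwest.
The plane normal is n = v₁ × v₂ ∝ (-0.146, -0.051, 0.478).
True dip = arccos(n_z / |n|) = arccos(0.9512) = 18.0°.
Dip direction = azimuth of (n_x, n_y) = atan2(-0.146, -0.051) = 251°.

true dip 18°, dip direction 250°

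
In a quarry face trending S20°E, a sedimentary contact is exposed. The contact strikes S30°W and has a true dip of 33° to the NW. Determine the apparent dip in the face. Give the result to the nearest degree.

26°

Angle between strike (S30°W) and section (S20°E): β = 50°.
tan(apparent dip) = tan 33° · sin 50° = 0.4975
α = arctan(0.4975) = 26.45°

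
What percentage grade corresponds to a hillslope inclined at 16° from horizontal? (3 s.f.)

28.7%

grade % = 100 × tan 16° = 100 × 0.2867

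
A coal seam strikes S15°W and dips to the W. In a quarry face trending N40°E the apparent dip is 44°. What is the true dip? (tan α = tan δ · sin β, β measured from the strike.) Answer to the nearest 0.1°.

The section is 25° from the strike.
tan(true dip) = tan 44° / sin 25° = 2.2850
true dip = arctan 2.2850 = 66.36°

66.4°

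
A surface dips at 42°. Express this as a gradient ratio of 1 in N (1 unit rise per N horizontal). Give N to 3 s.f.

1 in 1.11

1 : N means tan θ = 1/N, so N = 1/tan 42° = 1/0.9004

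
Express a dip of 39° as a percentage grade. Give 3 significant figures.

81.0%

grade % = 100 × tan 39° = 100 × 0.8098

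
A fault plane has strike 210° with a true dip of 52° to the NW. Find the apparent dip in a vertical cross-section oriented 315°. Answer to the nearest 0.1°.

51.0°

Angle between strike (210°) and section (315°): β = 75°.
tan(apparent dip) = tan 52° · sin 75° = 1.2363
α = arctan(1.2363) = 51.03°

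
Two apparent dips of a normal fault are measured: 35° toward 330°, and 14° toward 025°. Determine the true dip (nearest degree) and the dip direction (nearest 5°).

Represent each trace as a vector plunging at its apparent dip toward its trend (east-north-up frame): v₁ = (-0.410, 0.709, -0.574), v₂ = (0.410, 0.879, -0.242).
The plane normal is n = v₁ × v₂ ∝ (-0.333, 0.334, 0.651).
tan δ = √(n_x²+n_y²)/n_z = 0.472/0.651, so δ = 35.9°.
Dip direction = atan2(-0.333, 0.334) = 315° (azimuth of n's horizontal projection).

true dip 36°, dip direction 315°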